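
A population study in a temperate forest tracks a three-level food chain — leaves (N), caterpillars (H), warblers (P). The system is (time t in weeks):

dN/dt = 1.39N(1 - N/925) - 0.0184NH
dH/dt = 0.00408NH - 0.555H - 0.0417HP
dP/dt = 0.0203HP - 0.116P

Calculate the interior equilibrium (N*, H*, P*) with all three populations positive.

From dP/dt = 0: 0.0203H* = 0.116, so H* = 5.71.
From dN/dt = 0: 1.39(1 - N*/925) = 0.0184·5.71, giving N* = 925·(1 - 0.0756) = 855.
From dH/dt = 0: 0.00408·855 - 0.555 = 0.0417P*, so P* = 2.93/0.0417 = 70.3.

N* ≈ 855, H* ≈ 5.71, P* ≈ 70.3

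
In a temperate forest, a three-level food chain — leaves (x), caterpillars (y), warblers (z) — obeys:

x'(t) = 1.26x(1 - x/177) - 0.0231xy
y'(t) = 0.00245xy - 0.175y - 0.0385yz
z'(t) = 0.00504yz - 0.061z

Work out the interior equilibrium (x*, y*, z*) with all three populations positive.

From dz/dt = 0: 0.00504y* = 0.061, so y* = 12.1.
From dx/dt = 0: 1.26(1 - x*/177) = 0.0231·12.1, giving x* = 177·(1 - 0.222) = 138.
From dy/dt = 0: 0.00245·138 - 0.175 = 0.0385z*, so z* = 0.162/0.0385 = 4.22.

x* ≈ 138, y* ≈ 12.1, z* ≈ 4.22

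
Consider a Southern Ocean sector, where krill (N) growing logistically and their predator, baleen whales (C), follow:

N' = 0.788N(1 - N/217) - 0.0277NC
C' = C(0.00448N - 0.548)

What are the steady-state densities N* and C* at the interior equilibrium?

From dC/dt = 0 with C > 0: 0.00448N* = 0.548, so N* = 122.
Substitute into dN/dt = 0: 0.788(1 - 122/217) = 0.0277C*.
The bracket is 0.436, giving C* = 0.344/0.0277 = 12.4.

N* ≈ 122, C* ≈ 12.4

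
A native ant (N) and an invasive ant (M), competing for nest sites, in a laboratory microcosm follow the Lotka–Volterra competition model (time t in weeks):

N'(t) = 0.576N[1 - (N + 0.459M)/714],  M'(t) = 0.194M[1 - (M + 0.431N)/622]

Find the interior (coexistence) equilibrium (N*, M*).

Setting both brackets to zero gives the nullclines N + 0.459M = 714 and 0.431N + M = 622.
Substituting M = 622 - 0.431N into the first: N(1 - 0.459·0.431) = 714 - 0.459·622.
So N* = 429/0.802 = 534, and then M* = 622 - 0.431·534 = 392.

N* ≈ 534, M* ≈ 392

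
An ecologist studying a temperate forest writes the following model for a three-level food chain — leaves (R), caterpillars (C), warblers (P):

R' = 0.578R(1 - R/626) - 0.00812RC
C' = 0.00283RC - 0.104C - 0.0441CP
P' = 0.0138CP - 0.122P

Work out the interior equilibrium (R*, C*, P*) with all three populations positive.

From dP/dt = 0: 0.0138C* = 0.122, so C* = 8.84.
From dR/dt = 0: 0.578(1 - R*/626) = 0.00812·8.84, giving R* = 626·(1 - 0.124) = 548.
From dC/dt = 0: 0.00283·548 - 0.104 = 0.0441P*, so P* = 1.45/0.0441 = 32.8.

R* ≈ 548, C* ≈ 8.84, P* ≈ 32.8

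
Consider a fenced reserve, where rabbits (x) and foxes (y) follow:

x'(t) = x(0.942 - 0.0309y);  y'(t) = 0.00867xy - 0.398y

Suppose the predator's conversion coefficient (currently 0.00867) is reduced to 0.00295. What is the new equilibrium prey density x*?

At the interior fixed point, setting dy/dt = 0 with y > 0 fixes x* = (predator death rate)/(xy coefficient) — independent of the other coefficients.
With the change, x* = 0.398/0.00295 = 135; it rises from 45.9.

x* ≈ 135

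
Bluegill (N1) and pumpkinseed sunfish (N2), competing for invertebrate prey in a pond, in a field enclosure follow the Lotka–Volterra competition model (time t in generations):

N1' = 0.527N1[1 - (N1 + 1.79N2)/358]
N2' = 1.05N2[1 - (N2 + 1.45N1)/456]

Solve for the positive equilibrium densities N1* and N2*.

N1* ≈ 287, N2* ≈ 39.5

Setting both brackets to zero gives the nullclines N1 + 1.79N2 = 358 and 1.45N1 + N2 = 456.
Substituting N2 = 456 - 1.45N1 into the first: N1(1 - 1.79·1.45) = 358 - 1.79·456.
So N1* = -458/-1.6 = 287, and then N2* = 456 - 1.45·287 = 39.5.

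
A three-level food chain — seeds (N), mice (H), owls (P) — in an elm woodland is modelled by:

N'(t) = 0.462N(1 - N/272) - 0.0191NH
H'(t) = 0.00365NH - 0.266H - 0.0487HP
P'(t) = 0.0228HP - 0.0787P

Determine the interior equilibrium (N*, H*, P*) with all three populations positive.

From dP/dt = 0: 0.0228H* = 0.0787, so H* = 3.45.
From dN/dt = 0: 0.462(1 - N*/272) = 0.0191·3.45, giving N* = 272·(1 - 0.143) = 233.
From dH/dt = 0: 0.00365·233 - 0.266 = 0.0487P*, so P* = 0.585/0.0487 = 12.

N* ≈ 233, H* ≈ 3.45, P* ≈ 12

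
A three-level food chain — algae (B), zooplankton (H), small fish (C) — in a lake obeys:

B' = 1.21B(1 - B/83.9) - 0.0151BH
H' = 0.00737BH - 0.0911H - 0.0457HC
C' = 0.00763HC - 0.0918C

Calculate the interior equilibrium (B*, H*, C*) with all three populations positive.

B* ≈ 71.3, H* ≈ 12, C* ≈ 9.51

From dC/dt = 0: 0.00763H* = 0.0918, so H* = 12.
From dB/dt = 0: 1.21(1 - B*/83.9) = 0.0151·12, giving B* = 83.9·(1 - 0.15) = 71.3.
From dH/dt = 0: 0.00737·71.3 - 0.0911 = 0.0457C*, so C* = 0.434/0.0457 = 9.51.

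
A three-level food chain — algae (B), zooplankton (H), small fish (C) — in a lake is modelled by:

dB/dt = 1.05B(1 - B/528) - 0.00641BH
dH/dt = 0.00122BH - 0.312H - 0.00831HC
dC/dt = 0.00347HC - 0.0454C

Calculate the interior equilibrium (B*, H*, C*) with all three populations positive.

B* ≈ 486, H* ≈ 13.1, C* ≈ 33.8

From dC/dt = 0: 0.00347H* = 0.0454, so H* = 13.1.
From dB/dt = 0: 1.05(1 - B*/528) = 0.00641·13.1, giving B* = 528·(1 - 0.0799) = 486.
From dH/dt = 0: 0.00122·486 - 0.312 = 0.00831C*, so C* = 0.281/0.00831 = 33.8.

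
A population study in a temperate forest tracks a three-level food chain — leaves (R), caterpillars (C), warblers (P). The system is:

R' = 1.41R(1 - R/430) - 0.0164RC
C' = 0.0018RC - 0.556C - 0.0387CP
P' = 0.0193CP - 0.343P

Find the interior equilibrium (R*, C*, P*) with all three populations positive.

R* ≈ 341, C* ≈ 17.8, P* ≈ 1.5

From dP/dt = 0: 0.0193C* = 0.343, so C* = 17.8.
From dR/dt = 0: 1.41(1 - R*/430) = 0.0164·17.8, giving R* = 430·(1 - 0.207) = 341.
From dC/dt = 0: 0.0018·341 - 0.556 = 0.0387P*, so P* = 0.058/0.0387 = 1.5.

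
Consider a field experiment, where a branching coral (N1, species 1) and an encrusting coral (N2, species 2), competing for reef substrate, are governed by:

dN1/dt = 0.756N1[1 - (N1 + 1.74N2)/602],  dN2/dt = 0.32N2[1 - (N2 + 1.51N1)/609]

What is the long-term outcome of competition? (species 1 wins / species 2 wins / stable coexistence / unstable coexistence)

Compare the nullcline intercepts: K1/α12 = 602/1.74 = 346 < K2 = 609; K2/α21 = 609/1.51 = 403 < K1 = 602.
Since both are reversed, neither can invade when rare; the interior point is a saddle.

unstable coexistence (outcome depends on initial conditions)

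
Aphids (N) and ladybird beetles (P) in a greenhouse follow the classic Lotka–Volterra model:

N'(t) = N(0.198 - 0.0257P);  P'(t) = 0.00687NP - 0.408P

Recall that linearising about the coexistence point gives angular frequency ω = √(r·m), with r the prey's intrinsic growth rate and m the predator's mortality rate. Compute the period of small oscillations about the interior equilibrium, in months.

Here r = 0.198 and m = 0.408, so r·m = 0.0808.
ω = √0.0808 = 0.284 per month, hence T = 2π/ω ≈ 22.1 months.

T ≈ 22.1 months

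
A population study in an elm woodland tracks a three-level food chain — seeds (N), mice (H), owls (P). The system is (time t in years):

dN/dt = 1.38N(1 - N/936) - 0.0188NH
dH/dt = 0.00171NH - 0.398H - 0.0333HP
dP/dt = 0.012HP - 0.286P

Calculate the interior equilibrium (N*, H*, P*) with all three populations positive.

From dP/dt = 0: 0.012H* = 0.286, so H* = 23.8.
From dN/dt = 0: 1.38(1 - N*/936) = 0.0188·23.8, giving N* = 936·(1 - 0.325) = 632.
From dH/dt = 0: 0.00171·632 - 0.398 = 0.0333P*, so P* = 0.683/0.0333 = 20.5.

N* ≈ 632, H* ≈ 23.8, P* ≈ 20.5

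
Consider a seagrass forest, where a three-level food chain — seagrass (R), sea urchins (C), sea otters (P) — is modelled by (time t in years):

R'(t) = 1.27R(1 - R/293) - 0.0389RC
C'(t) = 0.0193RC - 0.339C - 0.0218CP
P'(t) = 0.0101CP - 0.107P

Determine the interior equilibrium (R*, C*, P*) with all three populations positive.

R* ≈ 198, C* ≈ 10.6, P* ≈ 160

From dP/dt = 0: 0.0101C* = 0.107, so C* = 10.6.
From dR/dt = 0: 1.27(1 - R*/293) = 0.0389·10.6, giving R* = 293·(1 - 0.324) = 198.
From dC/dt = 0: 0.0193·198 - 0.339 = 0.0218P*, so P* = 3.48/0.0218 = 160.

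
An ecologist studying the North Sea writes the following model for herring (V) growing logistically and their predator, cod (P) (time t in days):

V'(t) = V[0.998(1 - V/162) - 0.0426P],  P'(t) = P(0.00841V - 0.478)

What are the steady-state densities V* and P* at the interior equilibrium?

From dP/dt = 0 with P > 0: 0.00841V* = 0.478, so V* = 56.8.
Substitute into dV/dt = 0: 0.998(1 - 56.8/162) = 0.0426P*.
The bracket is 0.649, giving P* = 0.648/0.0426 = 15.2.

V* ≈ 56.8, P* ≈ 15.2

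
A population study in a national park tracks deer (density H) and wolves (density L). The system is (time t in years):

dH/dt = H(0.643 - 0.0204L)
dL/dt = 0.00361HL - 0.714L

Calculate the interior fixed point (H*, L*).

Set dL/dt = 0 with L > 0: 0.00361H - 0.714 = 0, so H* = 0.714/0.00361 = 198.
Set dH/dt = 0 with H > 0: 0.643 - 0.0204L = 0, so L* = 0.643/0.0204 = 31.5.

H* ≈ 198, L* ≈ 31.5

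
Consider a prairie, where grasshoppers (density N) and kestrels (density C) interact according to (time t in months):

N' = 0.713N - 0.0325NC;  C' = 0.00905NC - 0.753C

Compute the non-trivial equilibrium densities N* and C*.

N* ≈ 83.2, C* ≈ 21.9

Set dC/dt = 0 with C > 0: 0.00905N - 0.753 = 0, so N* = 0.753/0.00905 = 83.2.
Set dN/dt = 0 with N > 0: 0.713 - 0.0325C = 0, so C* = 0.713/0.0325 = 21.9.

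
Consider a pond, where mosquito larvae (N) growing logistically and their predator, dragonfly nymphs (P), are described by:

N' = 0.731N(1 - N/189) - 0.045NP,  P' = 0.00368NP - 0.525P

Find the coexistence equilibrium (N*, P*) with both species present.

From dP/dt = 0 with P > 0: 0.00368N* = 0.525, so N* = 143.
Substitute into dN/dt = 0: 0.731(1 - 143/189) = 0.045P*.
The bracket is 0.245, giving P* = 0.179/0.045 = 3.98.

N* ≈ 143, P* ≈ 3.98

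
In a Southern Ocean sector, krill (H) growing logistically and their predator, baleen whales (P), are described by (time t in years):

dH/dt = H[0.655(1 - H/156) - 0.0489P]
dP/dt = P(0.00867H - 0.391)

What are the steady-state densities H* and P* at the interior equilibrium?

From dP/dt = 0 with P > 0: 0.00867H* = 0.391, so H* = 45.1.
Substitute into dH/dt = 0: 0.655(1 - 45.1/156) = 0.0489P*.
The bracket is 0.711, giving P* = 0.466/0.0489 = 9.52.

H* ≈ 45.1, P* ≈ 9.52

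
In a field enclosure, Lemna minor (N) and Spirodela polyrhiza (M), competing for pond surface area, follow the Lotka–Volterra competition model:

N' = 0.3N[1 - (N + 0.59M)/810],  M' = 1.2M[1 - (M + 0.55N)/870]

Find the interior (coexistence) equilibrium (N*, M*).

N* ≈ 439, M* ≈ 628

Setting both brackets to zero gives the nullclines N + 0.59M = 810 and 0.55N + M = 870.
Substituting M = 870 - 0.55N into the first: N(1 - 0.59·0.55) = 810 - 0.59·870.
So N* = 297/0.675 = 439, and then M* = 870 - 0.55·439 = 628.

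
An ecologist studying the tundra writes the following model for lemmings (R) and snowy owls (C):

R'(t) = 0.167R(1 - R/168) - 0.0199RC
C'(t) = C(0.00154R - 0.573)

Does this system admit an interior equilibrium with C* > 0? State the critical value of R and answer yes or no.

The predator equation gives dC/dt > 0 only when R > 0.573/0.00154 = 372.
Without the predator, R → K = 168. Since 168 < 372, the predator cannot invade.

Threshold R = 372; K < 372, so no, the predator goes extinct.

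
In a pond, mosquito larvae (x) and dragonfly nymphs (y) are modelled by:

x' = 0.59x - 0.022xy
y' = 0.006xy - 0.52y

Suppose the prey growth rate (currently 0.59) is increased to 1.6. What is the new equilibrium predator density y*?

y* ≈ 72.7

At the interior fixed point, setting dx/dt = 0 with x > 0 fixes y* = (prey growth rate)/(xy coefficient) — independent of the other coefficients.
With the change, y* = 1.6/0.022 = 72.7; it rises from 26.8.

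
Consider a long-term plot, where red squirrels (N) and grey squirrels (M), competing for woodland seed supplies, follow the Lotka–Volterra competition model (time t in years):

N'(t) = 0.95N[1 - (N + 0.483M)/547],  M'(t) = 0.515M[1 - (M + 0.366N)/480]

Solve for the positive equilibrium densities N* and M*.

Setting both brackets to zero gives the nullclines N + 0.483M = 547 and 0.366N + M = 480.
Substituting M = 480 - 0.366N into the first: N(1 - 0.483·0.366) = 547 - 0.483·480.
So N* = 315/0.823 = 383, and then M* = 480 - 0.366·383 = 340.

N* ≈ 383, M* ≈ 340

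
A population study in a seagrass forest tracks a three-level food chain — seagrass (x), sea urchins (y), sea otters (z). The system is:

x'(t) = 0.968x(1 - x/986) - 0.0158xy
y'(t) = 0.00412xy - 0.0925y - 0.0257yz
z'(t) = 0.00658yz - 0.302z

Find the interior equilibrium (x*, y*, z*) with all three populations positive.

From dz/dt = 0: 0.00658y* = 0.302, so y* = 45.9.
From dx/dt = 0: 0.968(1 - x*/986) = 0.0158·45.9, giving x* = 986·(1 - 0.749) = 247.
From dy/dt = 0: 0.00412·247 - 0.0925 = 0.0257z*, so z* = 0.927/0.0257 = 36.1.

x* ≈ 247, y* ≈ 45.9, z* ≈ 36.1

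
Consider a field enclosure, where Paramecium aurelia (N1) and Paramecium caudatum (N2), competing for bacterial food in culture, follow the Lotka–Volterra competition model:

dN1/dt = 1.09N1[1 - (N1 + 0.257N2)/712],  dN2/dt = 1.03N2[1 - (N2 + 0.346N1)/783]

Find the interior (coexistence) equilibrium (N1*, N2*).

Setting both brackets to zero gives the nullclines N1 + 0.257N2 = 712 and 0.346N1 + N2 = 783.
Substituting N2 = 783 - 0.346N1 into the first: N1(1 - 0.257·0.346) = 712 - 0.257·783.
So N1* = 511/0.911 = 561, and then N2* = 783 - 0.346·561 = 589.

N1* ≈ 561, N2* ≈ 589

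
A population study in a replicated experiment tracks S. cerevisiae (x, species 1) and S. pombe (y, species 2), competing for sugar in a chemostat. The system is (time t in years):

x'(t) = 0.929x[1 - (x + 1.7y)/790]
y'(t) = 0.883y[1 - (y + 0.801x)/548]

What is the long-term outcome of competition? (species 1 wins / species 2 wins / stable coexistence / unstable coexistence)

Compare the nullcline intercepts: K1/α12 = 790/1.7 = 465 < K2 = 548; K2/α21 = 548/0.801 = 684 < K1 = 790.
Since both are reversed, neither can invade when rare; the interior point is a saddle.

unstable coexistence (outcome depends on initial conditions)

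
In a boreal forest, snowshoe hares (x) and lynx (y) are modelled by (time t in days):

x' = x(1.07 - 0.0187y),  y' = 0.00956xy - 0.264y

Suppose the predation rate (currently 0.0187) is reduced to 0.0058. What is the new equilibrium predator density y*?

At the interior fixed point, setting dx/dt = 0 with x > 0 fixes y* = (prey growth rate)/(xy coefficient) — independent of the other coefficients.
With the change, y* = 1.07/0.0058 = 184; it rises from 57.2.

y* ≈ 184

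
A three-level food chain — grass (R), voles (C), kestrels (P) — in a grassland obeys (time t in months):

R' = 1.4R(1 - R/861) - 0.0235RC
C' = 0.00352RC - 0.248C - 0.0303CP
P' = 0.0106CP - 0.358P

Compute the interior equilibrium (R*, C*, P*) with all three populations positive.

From dP/dt = 0: 0.0106C* = 0.358, so C* = 33.8.
From dR/dt = 0: 1.4(1 - R*/861) = 0.0235·33.8, giving R* = 861·(1 - 0.567) = 373.
From dC/dt = 0: 0.00352·373 - 0.248 = 0.0303P*, so P* = 1.06/0.0303 = 35.1.

R* ≈ 373, C* ≈ 33.8, P* ≈ 35.1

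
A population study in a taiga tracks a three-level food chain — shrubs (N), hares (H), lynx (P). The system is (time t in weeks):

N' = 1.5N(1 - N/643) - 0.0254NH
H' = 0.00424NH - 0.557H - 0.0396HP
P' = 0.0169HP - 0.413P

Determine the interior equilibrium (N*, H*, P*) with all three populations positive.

From dP/dt = 0: 0.0169H* = 0.413, so H* = 24.4.
From dN/dt = 0: 1.5(1 - N*/643) = 0.0254·24.4, giving N* = 643·(1 - 0.414) = 377.
From dH/dt = 0: 0.00424·377 - 0.557 = 0.0396P*, so P* = 1.04/0.0396 = 26.3.

N* ≈ 377, H* ≈ 24.4, P* ≈ 26.3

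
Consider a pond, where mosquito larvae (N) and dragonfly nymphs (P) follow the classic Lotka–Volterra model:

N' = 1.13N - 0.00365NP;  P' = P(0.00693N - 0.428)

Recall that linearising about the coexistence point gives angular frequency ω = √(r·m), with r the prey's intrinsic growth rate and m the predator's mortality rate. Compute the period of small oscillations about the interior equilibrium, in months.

Here r = 1.13 and m = 0.428, so r·m = 0.484.
ω = √0.484 = 0.695 per month, hence T = 2π/ω ≈ 9.03 months.

T ≈ 9.03 months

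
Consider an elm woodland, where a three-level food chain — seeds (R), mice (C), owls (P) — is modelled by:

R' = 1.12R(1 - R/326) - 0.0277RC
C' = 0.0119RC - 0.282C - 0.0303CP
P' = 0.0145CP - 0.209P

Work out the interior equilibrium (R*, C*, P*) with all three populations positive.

From dP/dt = 0: 0.0145C* = 0.209, so C* = 14.4.
From dR/dt = 0: 1.12(1 - R*/326) = 0.0277·14.4, giving R* = 326·(1 - 0.356) = 210.
From dC/dt = 0: 0.0119·210 - 0.282 = 0.0303P*, so P* = 2.21/0.0303 = 73.1.

R* ≈ 210, C* ≈ 14.4, P* ≈ 73.1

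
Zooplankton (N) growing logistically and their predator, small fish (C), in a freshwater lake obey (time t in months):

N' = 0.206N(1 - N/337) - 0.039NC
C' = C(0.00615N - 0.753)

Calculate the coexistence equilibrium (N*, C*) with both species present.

N* ≈ 122, C* ≈ 3.36

From dC/dt = 0 with C > 0: 0.00615N* = 0.753, so N* = 122.
Substitute into dN/dt = 0: 0.206(1 - 122/337) = 0.039C*.
The bracket is 0.637, giving C* = 0.131/0.039 = 3.36.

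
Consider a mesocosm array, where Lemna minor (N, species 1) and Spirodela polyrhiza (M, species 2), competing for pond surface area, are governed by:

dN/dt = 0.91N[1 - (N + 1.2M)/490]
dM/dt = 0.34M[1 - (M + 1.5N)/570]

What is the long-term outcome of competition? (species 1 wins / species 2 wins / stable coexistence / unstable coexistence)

Compare the nullcline intercepts: K1/α12 = 490/1.2 = 408 < K2 = 570; K2/α21 = 570/1.5 = 380 < K1 = 490.
Since both are reversed, neither can invade when rare; the interior point is a saddle.

unstable coexistence (outcome depends on initial conditions)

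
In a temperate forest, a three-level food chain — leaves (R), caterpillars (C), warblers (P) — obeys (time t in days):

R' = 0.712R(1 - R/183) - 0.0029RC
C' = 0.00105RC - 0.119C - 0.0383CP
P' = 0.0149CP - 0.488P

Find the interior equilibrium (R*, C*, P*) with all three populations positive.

From dP/dt = 0: 0.0149C* = 0.488, so C* = 32.8.
From dR/dt = 0: 0.712(1 - R*/183) = 0.0029·32.8, giving R* = 183·(1 - 0.133) = 159.
From dC/dt = 0: 0.00105·159 - 0.119 = 0.0383P*, so P* = 0.0475/0.0383 = 1.24.

R* ≈ 159, C* ≈ 32.8, P* ≈ 1.24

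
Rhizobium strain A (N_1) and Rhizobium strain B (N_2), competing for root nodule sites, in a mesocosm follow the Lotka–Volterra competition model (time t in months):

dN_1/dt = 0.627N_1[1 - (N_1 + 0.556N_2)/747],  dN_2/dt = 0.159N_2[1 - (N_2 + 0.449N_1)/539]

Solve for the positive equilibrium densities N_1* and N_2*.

N_1* ≈ 596, N_2* ≈ 271

Setting both brackets to zero gives the nullclines N_1 + 0.556N_2 = 747 and 0.449N_1 + N_2 = 539.
Substituting N_2 = 539 - 0.449N_1 into the first: N_1(1 - 0.556·0.449) = 747 - 0.556·539.
So N_1* = 447/0.75 = 596, and then N_2* = 539 - 0.449·596 = 271.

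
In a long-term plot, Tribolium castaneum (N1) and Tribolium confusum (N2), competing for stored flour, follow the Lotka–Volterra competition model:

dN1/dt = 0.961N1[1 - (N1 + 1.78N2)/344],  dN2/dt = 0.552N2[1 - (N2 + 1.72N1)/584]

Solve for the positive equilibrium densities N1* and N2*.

Setting both brackets to zero gives the nullclines N1 + 1.78N2 = 344 and 1.72N1 + N2 = 584.
Substituting N2 = 584 - 1.72N1 into the first: N1(1 - 1.78·1.72) = 344 - 1.78·584.
So N1* = -696/-2.06 = 337, and then N2* = 584 - 1.72·337 = 3.73.

N1* ≈ 337, N2* ≈ 3.73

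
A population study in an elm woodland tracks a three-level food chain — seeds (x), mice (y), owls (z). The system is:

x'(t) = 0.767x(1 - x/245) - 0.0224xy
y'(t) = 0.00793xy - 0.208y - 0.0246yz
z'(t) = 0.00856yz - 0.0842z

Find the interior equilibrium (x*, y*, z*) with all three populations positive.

x* ≈ 175, y* ≈ 9.84, z* ≈ 47.8

From dz/dt = 0: 0.00856y* = 0.0842, so y* = 9.84.
From dx/dt = 0: 0.767(1 - x*/245) = 0.0224·9.84, giving x* = 245·(1 - 0.287) = 175.
From dy/dt = 0: 0.00793·175 - 0.208 = 0.0246z*, so z* = 1.18/0.0246 = 47.8.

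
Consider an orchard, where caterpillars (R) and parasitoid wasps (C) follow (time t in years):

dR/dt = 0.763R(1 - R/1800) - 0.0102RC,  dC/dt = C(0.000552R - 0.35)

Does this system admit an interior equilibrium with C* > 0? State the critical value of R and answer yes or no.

Threshold R = 634; K > 634, so yes, the predator persists.

The predator equation gives dC/dt > 0 only when R > 0.35/0.000552 = 634.
Without the predator, R → K = 1800. Since 1800 > 634, the predator can invade and persist.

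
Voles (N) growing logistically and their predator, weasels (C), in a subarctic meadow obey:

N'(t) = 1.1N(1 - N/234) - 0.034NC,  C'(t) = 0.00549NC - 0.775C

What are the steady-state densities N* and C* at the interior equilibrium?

From dC/dt = 0 with C > 0: 0.00549N* = 0.775, so N* = 141.
Substitute into dN/dt = 0: 1.1(1 - 141/234) = 0.034C*.
The bracket is 0.397, giving C* = 0.436/0.034 = 12.8.

N* ≈ 141, C* ≈ 12.8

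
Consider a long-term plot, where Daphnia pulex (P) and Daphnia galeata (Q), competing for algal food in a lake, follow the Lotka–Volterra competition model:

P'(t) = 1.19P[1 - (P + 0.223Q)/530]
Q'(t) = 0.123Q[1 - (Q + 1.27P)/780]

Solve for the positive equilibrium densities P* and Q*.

P* ≈ 497, Q* ≈ 149

Setting both brackets to zero gives the nullclines P + 0.223Q = 530 and 1.27P + Q = 780.
Substituting Q = 780 - 1.27P into the first: P(1 - 0.223·1.27) = 530 - 0.223·780.
So P* = 356/0.717 = 497, and then Q* = 780 - 1.27·497 = 149.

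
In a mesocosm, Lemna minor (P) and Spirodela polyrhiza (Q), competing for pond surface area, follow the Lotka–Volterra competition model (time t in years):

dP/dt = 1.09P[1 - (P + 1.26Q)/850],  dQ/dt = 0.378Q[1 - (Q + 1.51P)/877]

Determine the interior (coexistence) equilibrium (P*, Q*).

P* ≈ 283, Q* ≈ 450

Setting both brackets to zero gives the nullclines P + 1.26Q = 850 and 1.51P + Q = 877.
Substituting Q = 877 - 1.51P into the first: P(1 - 1.26·1.51) = 850 - 1.26·877.
So P* = -255/-0.903 = 283, and then Q* = 877 - 1.51·283 = 450.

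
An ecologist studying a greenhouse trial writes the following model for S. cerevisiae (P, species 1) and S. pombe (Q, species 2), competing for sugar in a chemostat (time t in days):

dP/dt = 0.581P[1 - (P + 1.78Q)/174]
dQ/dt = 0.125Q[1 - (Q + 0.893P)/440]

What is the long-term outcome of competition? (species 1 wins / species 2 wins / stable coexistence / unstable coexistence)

Compare the nullcline intercepts: K1/α12 = 174/1.78 = 97.8 < K2 = 440; K2/α21 = 440/0.893 = 493 > K1 = 174.
Since the inequalities point opposite ways, species 2 can invade but species 1 cannot.

species 2 excludes species 1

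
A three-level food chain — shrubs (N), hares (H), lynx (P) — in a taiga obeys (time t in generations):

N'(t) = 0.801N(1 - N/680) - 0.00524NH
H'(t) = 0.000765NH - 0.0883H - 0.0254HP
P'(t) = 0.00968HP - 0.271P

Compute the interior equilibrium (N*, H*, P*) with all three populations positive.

N* ≈ 555, H* ≈ 28, P* ≈ 13.3

From dP/dt = 0: 0.00968H* = 0.271, so H* = 28.
From dN/dt = 0: 0.801(1 - N*/680) = 0.00524·28, giving N* = 680·(1 - 0.183) = 555.
From dH/dt = 0: 0.000765·555 - 0.0883 = 0.0254P*, so P* = 0.337/0.0254 = 13.3.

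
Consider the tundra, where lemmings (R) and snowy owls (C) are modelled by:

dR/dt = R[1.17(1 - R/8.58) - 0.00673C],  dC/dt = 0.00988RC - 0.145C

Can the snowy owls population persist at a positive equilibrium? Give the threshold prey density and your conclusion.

The predator equation gives dC/dt > 0 only when R > 0.145/0.00988 = 14.7.
Without the predator, R → K = 8.58. Since 8.58 < 14.7, the predator cannot invade.

Threshold R = 14.7; K < 14.7, so no, the predator goes extinct.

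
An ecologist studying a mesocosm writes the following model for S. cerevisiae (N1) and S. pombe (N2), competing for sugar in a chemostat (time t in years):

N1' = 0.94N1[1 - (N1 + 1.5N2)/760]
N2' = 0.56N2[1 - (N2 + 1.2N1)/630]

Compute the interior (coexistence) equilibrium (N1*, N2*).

N1* ≈ 231, N2* ≈ 353

Setting both brackets to zero gives the nullclines N1 + 1.5N2 = 760 and 1.2N1 + N2 = 630.
Substituting N2 = 630 - 1.2N1 into the first: N1(1 - 1.5·1.2) = 760 - 1.5·630.
So N1* = -185/-0.8 = 231, and then N2* = 630 - 1.2·231 = 353.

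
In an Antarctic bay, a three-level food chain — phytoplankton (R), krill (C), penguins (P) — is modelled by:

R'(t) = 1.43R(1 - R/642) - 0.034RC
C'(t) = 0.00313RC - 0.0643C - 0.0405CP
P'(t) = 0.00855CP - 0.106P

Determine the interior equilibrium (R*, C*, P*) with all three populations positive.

From dP/dt = 0: 0.00855C* = 0.106, so C* = 12.4.
From dR/dt = 0: 1.43(1 - R*/642) = 0.034·12.4, giving R* = 642·(1 - 0.295) = 453.
From dC/dt = 0: 0.00313·453 - 0.0643 = 0.0405P*, so P* = 1.35/0.0405 = 33.4.

R* ≈ 453, C* ≈ 12.4, P* ≈ 33.4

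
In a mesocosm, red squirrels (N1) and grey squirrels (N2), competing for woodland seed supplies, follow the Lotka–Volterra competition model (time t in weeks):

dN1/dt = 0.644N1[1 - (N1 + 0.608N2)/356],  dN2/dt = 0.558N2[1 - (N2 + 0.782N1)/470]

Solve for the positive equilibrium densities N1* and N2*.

Setting both brackets to zero gives the nullclines N1 + 0.608N2 = 356 and 0.782N1 + N2 = 470.
Substituting N2 = 470 - 0.782N1 into the first: N1(1 - 0.608·0.782) = 356 - 0.608·470.
So N1* = 70.2/0.525 = 134, and then N2* = 470 - 0.782·134 = 365.

N1* ≈ 134, N2* ≈ 365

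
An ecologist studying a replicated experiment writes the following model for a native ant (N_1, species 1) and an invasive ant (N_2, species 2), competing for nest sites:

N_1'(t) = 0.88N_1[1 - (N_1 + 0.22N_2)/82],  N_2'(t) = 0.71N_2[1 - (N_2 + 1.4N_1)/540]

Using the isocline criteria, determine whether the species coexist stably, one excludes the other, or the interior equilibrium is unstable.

Compare the nullcline intercepts: K1/α12 = 82/0.22 = 373 < K2 = 540; K2/α21 = 540/1.4 = 386 > K1 = 82.
Since the inequalities point opposite ways, species 2 can invade but species 1 cannot.

species 2 excludes species 1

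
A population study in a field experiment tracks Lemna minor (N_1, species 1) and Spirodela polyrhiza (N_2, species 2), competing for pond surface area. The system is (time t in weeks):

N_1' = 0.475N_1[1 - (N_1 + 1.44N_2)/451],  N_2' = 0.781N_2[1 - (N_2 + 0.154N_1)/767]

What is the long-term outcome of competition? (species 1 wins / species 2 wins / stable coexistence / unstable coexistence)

species 2 excludes species 1

Compare the nullcline intercepts: K1/α12 = 451/1.44 = 313 < K2 = 767; K2/α21 = 767/0.154 = 4980 > K1 = 451.
Since the inequalities point opposite ways, species 2 can invade but species 1 cannot.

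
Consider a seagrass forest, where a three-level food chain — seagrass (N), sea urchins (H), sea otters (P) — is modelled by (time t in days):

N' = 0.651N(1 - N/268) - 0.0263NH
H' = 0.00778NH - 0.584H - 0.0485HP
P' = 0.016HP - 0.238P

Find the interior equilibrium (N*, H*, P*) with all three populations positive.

N* ≈ 107, H* ≈ 14.9, P* ≈ 5.11

From dP/dt = 0: 0.016H* = 0.238, so H* = 14.9.
From dN/dt = 0: 0.651(1 - N*/268) = 0.0263·14.9, giving N* = 268·(1 - 0.601) = 107.
From dH/dt = 0: 0.00778·107 - 0.584 = 0.0485P*, so P* = 0.248/0.0485 = 5.11.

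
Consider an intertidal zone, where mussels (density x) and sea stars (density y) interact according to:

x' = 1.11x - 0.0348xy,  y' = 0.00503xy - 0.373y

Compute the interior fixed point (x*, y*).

x* ≈ 74.2, y* ≈ 31.9

Set dy/dt = 0 with y > 0: 0.00503x - 0.373 = 0, so x* = 0.373/0.00503 = 74.2.
Set dx/dt = 0 with x > 0: 1.11 - 0.0348y = 0, so y* = 1.11/0.0348 = 31.9.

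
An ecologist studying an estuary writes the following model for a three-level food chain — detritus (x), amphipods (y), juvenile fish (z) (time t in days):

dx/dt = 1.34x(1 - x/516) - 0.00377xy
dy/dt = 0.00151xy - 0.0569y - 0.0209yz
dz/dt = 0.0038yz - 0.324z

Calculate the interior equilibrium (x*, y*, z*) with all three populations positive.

From dz/dt = 0: 0.0038y* = 0.324, so y* = 85.3.
From dx/dt = 0: 1.34(1 - x*/516) = 0.00377·85.3, giving x* = 516·(1 - 0.24) = 392.
From dy/dt = 0: 0.00151·392 - 0.0569 = 0.0209z*, so z* = 0.535/0.0209 = 25.6.

x* ≈ 392, y* ≈ 85.3, z* ≈ 25.6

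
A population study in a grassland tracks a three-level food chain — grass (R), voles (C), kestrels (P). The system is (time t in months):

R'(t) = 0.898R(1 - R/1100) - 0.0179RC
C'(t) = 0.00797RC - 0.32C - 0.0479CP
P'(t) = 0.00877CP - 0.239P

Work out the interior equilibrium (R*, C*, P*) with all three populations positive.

R* ≈ 502, C* ≈ 27.3, P* ≈ 76.9

From dP/dt = 0: 0.00877C* = 0.239, so C* = 27.3.
From dR/dt = 0: 0.898(1 - R*/1100) = 0.0179·27.3, giving R* = 1100·(1 - 0.543) = 502.
From dC/dt = 0: 0.00797·502 - 0.32 = 0.0479P*, so P* = 3.68/0.0479 = 76.9.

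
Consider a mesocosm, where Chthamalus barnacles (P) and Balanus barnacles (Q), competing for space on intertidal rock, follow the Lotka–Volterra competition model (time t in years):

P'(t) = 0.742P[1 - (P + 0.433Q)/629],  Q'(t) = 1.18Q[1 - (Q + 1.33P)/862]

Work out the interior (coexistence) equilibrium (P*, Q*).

P* ≈ 603, Q* ≈ 60

Setting both brackets to zero gives the nullclines P + 0.433Q = 629 and 1.33P + Q = 862.
Substituting Q = 862 - 1.33P into the first: P(1 - 0.433·1.33) = 629 - 0.433·862.
So P* = 256/0.424 = 603, and then Q* = 862 - 1.33·603 = 60.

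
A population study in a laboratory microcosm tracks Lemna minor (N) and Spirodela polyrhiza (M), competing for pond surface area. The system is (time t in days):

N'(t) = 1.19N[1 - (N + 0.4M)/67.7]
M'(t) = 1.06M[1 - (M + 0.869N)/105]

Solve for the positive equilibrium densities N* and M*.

Setting both brackets to zero gives the nullclines N + 0.4M = 67.7 and 0.869N + M = 105.
Substituting M = 105 - 0.869N into the first: N(1 - 0.4·0.869) = 67.7 - 0.4·105.
So N* = 25.7/0.652 = 39.4, and then M* = 105 - 0.869·39.4 = 70.8.

N* ≈ 39.4, M* ≈ 70.8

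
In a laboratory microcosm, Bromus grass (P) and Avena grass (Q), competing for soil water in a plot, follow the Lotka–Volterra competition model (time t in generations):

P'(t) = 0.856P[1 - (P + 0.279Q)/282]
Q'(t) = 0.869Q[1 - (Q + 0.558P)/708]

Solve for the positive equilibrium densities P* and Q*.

P* ≈ 100, Q* ≈ 652

Setting both brackets to zero gives the nullclines P + 0.279Q = 282 and 0.558P + Q = 708.
Substituting Q = 708 - 0.558P into the first: P(1 - 0.279·0.558) = 282 - 0.279·708.
So P* = 84.5/0.844 = 100, and then Q* = 708 - 0.558·100 = 652.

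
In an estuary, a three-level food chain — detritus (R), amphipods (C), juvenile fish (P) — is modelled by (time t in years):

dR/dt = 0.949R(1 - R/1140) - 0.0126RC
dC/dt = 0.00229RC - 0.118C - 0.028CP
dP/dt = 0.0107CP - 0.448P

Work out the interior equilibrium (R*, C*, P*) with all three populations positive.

R* ≈ 506, C* ≈ 41.9, P* ≈ 37.2

From dP/dt = 0: 0.0107C* = 0.448, so C* = 41.9.
From dR/dt = 0: 0.949(1 - R*/1140) = 0.0126·41.9, giving R* = 1140·(1 - 0.556) = 506.
From dC/dt = 0: 0.00229·506 - 0.118 = 0.028P*, so P* = 1.04/0.028 = 37.2.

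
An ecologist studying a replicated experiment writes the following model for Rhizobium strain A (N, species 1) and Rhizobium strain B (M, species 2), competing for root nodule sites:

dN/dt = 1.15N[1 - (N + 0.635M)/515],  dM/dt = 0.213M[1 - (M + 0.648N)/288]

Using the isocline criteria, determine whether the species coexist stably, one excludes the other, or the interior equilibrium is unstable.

species 1 excludes species 2

Compare the nullcline intercepts: K1/α12 = 515/0.635 = 811 > K2 = 288; K2/α21 = 288/0.648 = 444 < K1 = 515.
Since the inequalities point opposite ways, species 1 can invade but species 2 cannot.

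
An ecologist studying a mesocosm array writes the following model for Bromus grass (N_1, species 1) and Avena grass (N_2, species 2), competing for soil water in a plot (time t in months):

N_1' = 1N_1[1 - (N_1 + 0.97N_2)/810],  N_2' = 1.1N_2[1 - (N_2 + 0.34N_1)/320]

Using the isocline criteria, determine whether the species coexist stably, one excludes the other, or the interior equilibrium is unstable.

Compare the nullcline intercepts: K1/α12 = 810/0.97 = 835 > K2 = 320; K2/α21 = 320/0.34 = 941 > K1 = 810.
Since both inequalities hold, each species can invade when rare, so the interior equilibrium is stable.

stable coexistence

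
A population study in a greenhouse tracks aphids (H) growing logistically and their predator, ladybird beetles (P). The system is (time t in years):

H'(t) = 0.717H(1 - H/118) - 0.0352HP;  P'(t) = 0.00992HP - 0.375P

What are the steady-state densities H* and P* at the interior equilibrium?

From dP/dt = 0 with P > 0: 0.00992H* = 0.375, so H* = 37.8.
Substitute into dH/dt = 0: 0.717(1 - 37.8/118) = 0.0352P*.
The bracket is 0.68, giving P* = 0.487/0.0352 = 13.8.

H* ≈ 37.8, P* ≈ 13.8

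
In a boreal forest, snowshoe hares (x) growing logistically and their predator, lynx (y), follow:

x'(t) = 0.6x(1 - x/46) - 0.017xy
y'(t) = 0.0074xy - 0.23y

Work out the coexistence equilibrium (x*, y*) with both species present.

x* ≈ 31.1, y* ≈ 11.4

From dy/dt = 0 with y > 0: 0.0074x* = 0.23, so x* = 31.1.
Substitute into dx/dt = 0: 0.6(1 - 31.1/46) = 0.017y*.
The bracket is 0.324, giving y* = 0.195/0.017 = 11.4.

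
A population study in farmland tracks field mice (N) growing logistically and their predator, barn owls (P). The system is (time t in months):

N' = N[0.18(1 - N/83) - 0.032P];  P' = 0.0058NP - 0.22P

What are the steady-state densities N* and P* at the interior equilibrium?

N* ≈ 37.9, P* ≈ 3.05

From dP/dt = 0 with P > 0: 0.0058N* = 0.22, so N* = 37.9.
Substitute into dN/dt = 0: 0.18(1 - 37.9/83) = 0.032P*.
The bracket is 0.543, giving P* = 0.0977/0.032 = 3.05.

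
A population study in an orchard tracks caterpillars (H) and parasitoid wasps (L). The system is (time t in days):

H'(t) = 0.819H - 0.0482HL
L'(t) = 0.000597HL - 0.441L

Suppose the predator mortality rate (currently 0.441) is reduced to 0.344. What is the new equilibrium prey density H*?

H* ≈ 576

At the interior fixed point, setting dL/dt = 0 with L > 0 fixes H* = (predator death rate)/(HL coefficient) — independent of the other coefficients.
With the change, H* = 0.344/0.000597 = 576; it falls from 739.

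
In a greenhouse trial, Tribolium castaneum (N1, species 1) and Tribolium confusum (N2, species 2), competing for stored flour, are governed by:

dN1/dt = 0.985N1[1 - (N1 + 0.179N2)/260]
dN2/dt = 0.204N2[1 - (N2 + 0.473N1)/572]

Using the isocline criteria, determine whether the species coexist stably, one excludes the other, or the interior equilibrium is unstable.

stable coexistence

Compare the nullcline intercepts: K1/α12 = 260/0.179 = 1450 > K2 = 572; K2/α21 = 572/0.473 = 1210 > K1 = 260.
Since both inequalities hold, each species can invade when rare, so the interior equilibrium is stable.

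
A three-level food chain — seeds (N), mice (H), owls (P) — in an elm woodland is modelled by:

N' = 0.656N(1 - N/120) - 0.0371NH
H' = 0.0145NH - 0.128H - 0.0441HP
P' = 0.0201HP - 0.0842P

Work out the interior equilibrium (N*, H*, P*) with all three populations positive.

From dP/dt = 0: 0.0201H* = 0.0842, so H* = 4.19.
From dN/dt = 0: 0.656(1 - N*/120) = 0.0371·4.19, giving N* = 120·(1 - 0.237) = 91.6.
From dH/dt = 0: 0.0145·91.6 - 0.128 = 0.0441P*, so P* = 1.2/0.0441 = 27.2.

N* ≈ 91.6, H* ≈ 4.19, P* ≈ 27.2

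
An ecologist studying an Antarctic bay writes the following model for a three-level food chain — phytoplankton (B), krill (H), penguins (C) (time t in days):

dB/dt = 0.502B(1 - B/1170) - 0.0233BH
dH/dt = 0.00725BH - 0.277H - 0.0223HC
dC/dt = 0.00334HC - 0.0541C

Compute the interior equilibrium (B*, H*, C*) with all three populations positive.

B* ≈ 290, H* ≈ 16.2, C* ≈ 82

From dC/dt = 0: 0.00334H* = 0.0541, so H* = 16.2.
From dB/dt = 0: 0.502(1 - B*/1170) = 0.0233·16.2, giving B* = 1170·(1 - 0.752) = 290.
From dH/dt = 0: 0.00725·290 - 0.277 = 0.0223C*, so C* = 1.83/0.0223 = 82.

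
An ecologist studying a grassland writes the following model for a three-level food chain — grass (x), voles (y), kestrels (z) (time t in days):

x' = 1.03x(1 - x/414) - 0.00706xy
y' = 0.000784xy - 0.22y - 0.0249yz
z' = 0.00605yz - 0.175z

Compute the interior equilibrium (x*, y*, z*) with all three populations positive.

From dz/dt = 0: 0.00605y* = 0.175, so y* = 28.9.
From dx/dt = 0: 1.03(1 - x*/414) = 0.00706·28.9, giving x* = 414·(1 - 0.198) = 332.
From dy/dt = 0: 0.000784·332 - 0.22 = 0.0249z*, so z* = 0.0402/0.0249 = 1.62.

x* ≈ 332, y* ≈ 28.9, z* ≈ 1.62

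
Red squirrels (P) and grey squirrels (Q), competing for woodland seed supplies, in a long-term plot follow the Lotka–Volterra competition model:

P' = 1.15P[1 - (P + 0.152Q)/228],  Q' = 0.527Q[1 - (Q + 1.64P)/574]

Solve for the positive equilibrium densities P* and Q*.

Setting both brackets to zero gives the nullclines P + 0.152Q = 228 and 1.64P + Q = 574.
Substituting Q = 574 - 1.64P into the first: P(1 - 0.152·1.64) = 228 - 0.152·574.
So P* = 141/0.751 = 187, and then Q* = 574 - 1.64·187 = 267.

P* ≈ 187, Q* ≈ 267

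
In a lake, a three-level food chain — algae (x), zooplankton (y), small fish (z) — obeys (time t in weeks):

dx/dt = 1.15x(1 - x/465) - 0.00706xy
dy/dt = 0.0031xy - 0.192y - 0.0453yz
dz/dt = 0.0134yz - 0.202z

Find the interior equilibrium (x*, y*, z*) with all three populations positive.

x* ≈ 422, y* ≈ 15.1, z* ≈ 24.6

From dz/dt = 0: 0.0134y* = 0.202, so y* = 15.1.
From dx/dt = 0: 1.15(1 - x*/465) = 0.00706·15.1, giving x* = 465·(1 - 0.0925) = 422.
From dy/dt = 0: 0.0031·422 - 0.192 = 0.0453z*, so z* = 1.12/0.0453 = 24.6.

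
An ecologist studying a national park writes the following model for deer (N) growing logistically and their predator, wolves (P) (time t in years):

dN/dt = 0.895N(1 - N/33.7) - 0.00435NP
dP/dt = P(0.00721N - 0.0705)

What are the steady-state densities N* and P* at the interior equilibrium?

N* ≈ 9.78, P* ≈ 146

From dP/dt = 0 with P > 0: 0.00721N* = 0.0705, so N* = 9.78.
Substitute into dN/dt = 0: 0.895(1 - 9.78/33.7) = 0.00435P*.
The bracket is 0.71, giving P* = 0.635/0.00435 = 146.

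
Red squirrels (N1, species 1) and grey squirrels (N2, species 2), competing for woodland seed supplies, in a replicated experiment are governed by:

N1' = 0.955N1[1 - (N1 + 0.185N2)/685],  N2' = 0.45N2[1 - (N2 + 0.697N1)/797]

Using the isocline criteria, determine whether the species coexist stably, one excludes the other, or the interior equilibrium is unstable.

Compare the nullcline intercepts: K1/α12 = 685/0.185 = 3700 > K2 = 797; K2/α21 = 797/0.697 = 1140 > K1 = 685.
Since both inequalities hold, each species can invade when rare, so the interior equilibrium is stable.

stable coexistence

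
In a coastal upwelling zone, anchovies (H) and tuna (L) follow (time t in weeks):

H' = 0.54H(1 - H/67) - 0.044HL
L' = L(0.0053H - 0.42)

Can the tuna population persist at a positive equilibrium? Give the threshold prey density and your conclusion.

The predator equation gives dL/dt > 0 only when H > 0.42/0.0053 = 79.2.
Without the predator, H → K = 67. Since 67 < 79.2, the predator cannot invade.

Threshold H = 79.2; K < 79.2, so no, the predator goes extinct.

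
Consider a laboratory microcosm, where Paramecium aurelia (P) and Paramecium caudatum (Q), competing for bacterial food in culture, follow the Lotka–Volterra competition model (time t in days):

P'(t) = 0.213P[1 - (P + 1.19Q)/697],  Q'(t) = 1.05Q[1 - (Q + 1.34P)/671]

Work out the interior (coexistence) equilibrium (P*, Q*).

P* ≈ 171, Q* ≈ 442

Setting both brackets to zero gives the nullclines P + 1.19Q = 697 and 1.34P + Q = 671.
Substituting Q = 671 - 1.34P into the first: P(1 - 1.19·1.34) = 697 - 1.19·671.
So P* = -101/-0.595 = 171, and then Q* = 671 - 1.34·171 = 442.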